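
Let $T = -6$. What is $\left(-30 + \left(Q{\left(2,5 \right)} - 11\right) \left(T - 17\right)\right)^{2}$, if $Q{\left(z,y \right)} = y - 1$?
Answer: $17161$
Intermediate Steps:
$Q{\left(z,y \right)} = -1 + y$
$\left(-30 + \left(Q{\left(2,5 \right)} - 11\right) \left(T - 17\right)\right)^{2} = \left(-30 + \left(\left(-1 + 5\right) - 11\right) \left(-6 - 17\right)\right)^{2} = \left(-30 + \left(4 - 11\right) \left(-23\right)\right)^{2} = \left(-30 - -161\right)^{2} = \left(-30 + 161\right)^{2} = 131^{2} = 17161$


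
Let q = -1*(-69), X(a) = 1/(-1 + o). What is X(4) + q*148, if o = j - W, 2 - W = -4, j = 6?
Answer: 10211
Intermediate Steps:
W = 6 (W = 2 - 1*(-4) = 2 + 4 = 6)
o = 0 (o = 6 - 1*6 = 6 - 6 = 0)
X(a) = -1 (X(a) = 1/(-1 + 0) = 1/(-1) = -1)
q = 69
X(4) + q*148 = -1 + 69*148 = -1 + 10212 = 10211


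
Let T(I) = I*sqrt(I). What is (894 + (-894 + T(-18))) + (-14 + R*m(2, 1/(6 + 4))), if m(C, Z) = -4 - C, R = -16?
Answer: 82 - 54*I*sqrt(2) ≈ 82.0 - 76.368*I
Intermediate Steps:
T(I) = I**(3/2)
(894 + (-894 + T(-18))) + (-14 + R*m(2, 1/(6 + 4))) = (894 + (-894 + (-18)**(3/2))) + (-14 - 16*(-4 - 1*2)) = (894 + (-894 - 54*I*sqrt(2))) + (-14 - 16*(-4 - 2)) = -54*I*sqrt(2) + (-14 - 16*(-6)) = -54*I*sqrt(2) + (-14 + 96) = -54*I*sqrt(2) + 82 = 82 - 54*I*sqrt(2)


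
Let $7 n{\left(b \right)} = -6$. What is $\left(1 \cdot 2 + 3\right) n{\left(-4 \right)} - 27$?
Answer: $- \frac{219}{7} \approx -31.286$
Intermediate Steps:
$n{\left(b \right)} = - \frac{6}{7}$ ($n{\left(b \right)} = \frac{1}{7} \left(-6\right) = - \frac{6}{7}$)
$\left(1 \cdot 2 + 3\right) n{\left(-4 \right)} - 27 = \left(1 \cdot 2 + 3\right) \left(- \frac{6}{7}\right) - 27 = \left(2 + 3\right) \left(- \frac{6}{7}\right) - 27 = 5 \left(- \frac{6}{7}\right) - 27 = - \frac{30}{7} - 27 = - \frac{219}{7}$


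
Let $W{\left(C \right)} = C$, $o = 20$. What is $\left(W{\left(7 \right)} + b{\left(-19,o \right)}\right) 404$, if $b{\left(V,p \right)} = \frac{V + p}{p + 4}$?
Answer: $\frac{17069}{6} \approx 2844.8$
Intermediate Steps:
$b{\left(V,p \right)} = \frac{V + p}{4 + p}$
$\left(W{\left(7 \right)} + b{\left(-19,o \right)}\right) 404 = \left(7 + \frac{-19 + 20}{4 + 20}\right) 404 = \left(7 + \frac{1}{24} \cdot 1\right) 404 = \left(7 + \frac{1}{24}\right) 404 = \frac{169}{24} \cdot 404 = \frac{17069}{6}$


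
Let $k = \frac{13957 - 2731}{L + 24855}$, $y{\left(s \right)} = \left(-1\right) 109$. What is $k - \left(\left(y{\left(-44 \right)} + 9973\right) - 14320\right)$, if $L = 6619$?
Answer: $\frac{70129685}{15737} \approx 4456.4$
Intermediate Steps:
$y{\left(s \right)} = -109$
$k = \frac{5613}{15737}$ ($k = \frac{13957 - 2731}{6619 + 24855} = \frac{11226}{31474} = 11226 \cdot \frac{1}{31474} = \frac{5613}{15737} \approx 0.35668$)
$k - \left(\left(y{\left(-44 \right)} + 9973\right) - 14320\right) = \frac{5613}{15737} - \left(\left(-109 + 9973\right) - 14320\right) = \frac{5613}{15737} - \left(9864 - 14320\right) = \frac{5613}{15737} - -4456 = \frac{5613}{15737} + 4456 = \frac{70129685}{15737}$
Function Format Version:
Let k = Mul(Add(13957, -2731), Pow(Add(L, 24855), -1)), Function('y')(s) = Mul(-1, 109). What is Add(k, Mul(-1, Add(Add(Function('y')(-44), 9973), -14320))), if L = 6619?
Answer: Rational(70129685, 15737) ≈ 4456.4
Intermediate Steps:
Function('y')(s) = -109
k = Rational(5613, 15737) (k = Mul(Add(13957, -2731), Pow(Add(6619, 24855), -1)) = Mul(11226, Pow(31474, -1)) = Mul(11226, Rational(1, 31474)) = Rational(5613, 15737) ≈ 0.35668)
Add(k, Mul(-1, Add(Add(Function('y')(-44), 9973), -14320))) = Add(Rational(5613, 15737), Mul(-1, Add(Add(-109, 9973), -14320))) = Add(Rational(5613, 15737), Mul(-1, Add(9864, -14320))) = Add(Rational(5613, 15737), Mul(-1, -4456)) = Add(Rational(5613, 15737), 4456) = Rational(70129685, 15737)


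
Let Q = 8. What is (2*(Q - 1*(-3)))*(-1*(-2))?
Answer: 44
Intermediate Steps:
(2*(Q - 1*(-3)))*(-1*(-2)) = (2*(8 - 1*(-3)))*(-1*(-2)) = (2*(8 + 3))*2 = (2*11)*2 = 22*2 = 44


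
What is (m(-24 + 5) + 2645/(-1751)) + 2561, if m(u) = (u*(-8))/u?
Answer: 4467658/1751 ≈ 2551.5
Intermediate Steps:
m(u) = -8 (m(u) = (-8*u)/u = -8)
(m(-24 + 5) + 2645/(-1751)) + 2561 = (-8 + 2645/(-1751)) + 2561 = (-8 + 2645*(-1/1751)) + 2561 = (-8 - 2645/1751) + 2561 = -16653/1751 + 2561 = 4467658/1751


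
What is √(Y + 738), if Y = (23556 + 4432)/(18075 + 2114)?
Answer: √301370691830/20189 ≈ 27.192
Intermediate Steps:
Y = 27988/20189 ≈ 1.3863
√(Y + 738) = √(27988/20189 + 738) = √(14927470/20189) = √301370691830/20189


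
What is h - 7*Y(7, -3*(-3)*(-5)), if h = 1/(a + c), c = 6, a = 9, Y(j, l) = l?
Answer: 4726/15 ≈ 315.07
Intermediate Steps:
h = 1/15 (h = 1/(9 + 6) = 1/15 ≈ 0.066667)
h - 7*Y(7, -3*(-3)*(-5)) = 1/15 - 7*(-3*(-3))*(-5) = 1/15 - 63*(-5) = 1/15 - 7*(-45) = 1/15 + 315 = 4726/15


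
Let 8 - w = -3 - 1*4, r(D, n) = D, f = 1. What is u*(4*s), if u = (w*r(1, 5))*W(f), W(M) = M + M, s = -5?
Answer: -600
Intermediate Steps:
W(M) = 2*M
w = 15 (w = 8 - (-3 - 1*4) = 8 - (-3 - 4) = 8 - 1*(-7) = 8 + 7 = 15)
u = 30 (u = (15*1)*(2*1) = 15*2 = 30)
u*(4*s) = 30*(4*(-5)) = 30*(-20) = -600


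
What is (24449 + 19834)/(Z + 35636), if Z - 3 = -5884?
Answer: 44283/29755 ≈ 1.4883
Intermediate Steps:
Z = -5881 (Z = 3 - 5884 = -5881)
(24449 + 19834)/(Z + 35636) = (24449 + 19834)/(-5881 + 35636) = 44283/29755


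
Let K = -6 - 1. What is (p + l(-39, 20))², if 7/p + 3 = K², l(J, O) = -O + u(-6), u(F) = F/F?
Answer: 751689/2116 ≈ 355.24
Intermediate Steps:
K = -7
u(F) = 1
l(J, O) = 1 - O (l(J, O) = -O + 1 = 1 - O)
p = 7/46 (p = 7/(-3 + (-7)²) = 7/(-3 + 49) = 7/46 ≈ 0.15217)
(p + l(-39, 20))² = (7/46 + (1 - 1*20))² = (7/46 + (1 - 20))² = (7/46 - 19)² = (-867/46)² = 751689/2116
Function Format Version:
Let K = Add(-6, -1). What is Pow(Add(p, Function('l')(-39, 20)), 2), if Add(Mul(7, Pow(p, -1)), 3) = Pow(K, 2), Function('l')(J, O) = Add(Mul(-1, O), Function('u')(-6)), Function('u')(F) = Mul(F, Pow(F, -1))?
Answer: Rational(751689, 2116) ≈ 355.24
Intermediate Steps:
K = -7
Function('u')(F) = 1
Function('l')(J, O) = Add(1, Mul(-1, O)) (Function('l')(J, O) = Add(Mul(-1, O), 1) = Add(1, Mul(-1, O)))
p = Rational(7, 46) (p = Mul(7, Pow(Add(-3, Pow(-7, 2)), -1)) = Mul(7, Pow(Add(-3, 49), -1)) = Mul(7, Pow(46, -1)) = Mul(7, Rational(1, 46)) = Rational(7, 46) ≈ 0.15217)
Pow(Add(p, Function('l')(-39, 20)), 2) = Pow(Add(Rational(7, 46), Add(1, Mul(-1, 20))), 2) = Pow(Add(Rational(7, 46), Add(1, -20)), 2) = Pow(Add(Rational(7, 46), -19), 2) = Pow(Rational(-867, 46), 2) = Rational(751689, 2116)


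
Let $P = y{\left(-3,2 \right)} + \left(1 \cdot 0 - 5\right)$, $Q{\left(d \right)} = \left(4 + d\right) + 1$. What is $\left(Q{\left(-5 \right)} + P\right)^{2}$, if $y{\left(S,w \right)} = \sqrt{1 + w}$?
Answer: $\left(5 - \sqrt{3}\right)^{2} \approx 10.679$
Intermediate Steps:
$Q{\left(d \right)} = 5 + d$
$P = -5 + \sqrt{3}$ ($P = \sqrt{1 + 2} + \left(1 \cdot 0 - 5\right) = \sqrt{3} + \left(0 - 5\right) = \sqrt{3} - 5 = -5 + \sqrt{3} \approx -3.2679$)
$\left(Q{\left(-5 \right)} + P\right)^{2} = \left(\left(5 - 5\right) - \left(5 - \sqrt{3}\right)\right)^{2} = \left(0 - \left(5 - \sqrt{3}\right)\right)^{2} = \left(-5 + \sqrt{3}\right)^{2}$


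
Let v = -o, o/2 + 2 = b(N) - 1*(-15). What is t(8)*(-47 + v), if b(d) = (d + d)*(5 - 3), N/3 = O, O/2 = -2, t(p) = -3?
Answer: -69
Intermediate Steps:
O = -4 (O = 2*(-2) = -4)
N = -12 (N = 3*(-4) = -12)
b(d) = 4*d (b(d) = (2*d)*2 = 4*d)
o = -70 (o = -4 + 2*(4*(-12) - 1*(-15)) = -4 + 2*(-48 + 15) = -4 + 2*(-33) = -4 - 66 = -70)
v = 70 (v = -1*(-70) = 70)
t(8)*(-47 + v) = -3*(-47 + 70) = -3*23 = -69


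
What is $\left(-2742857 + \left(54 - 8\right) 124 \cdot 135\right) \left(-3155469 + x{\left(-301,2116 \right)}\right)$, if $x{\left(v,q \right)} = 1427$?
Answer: $6222347676314$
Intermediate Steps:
$\left(-2742857 + \left(54 - 8\right) 124 \cdot 135\right) \left(-3155469 + x{\left(-301,2116 \right)}\right) = \left(-2742857 + \left(54 - 8\right) 124 \cdot 135\right) \left(-3155469 + 1427\right) = \left(-2742857 + \left(54 - 8\right) 124 \cdot 135\right) \left(-3154042\right) = \left(-2742857 + 46 \cdot 124 \cdot 135\right) \left(-3154042\right) = \left(-2742857 + 5704 \cdot 135\right) \left(-3154042\right) = \left(-2742857 + 770040\right) \left(-3154042\right) = \left(-1972817\right) \left(-3154042\right) = 6222347676314$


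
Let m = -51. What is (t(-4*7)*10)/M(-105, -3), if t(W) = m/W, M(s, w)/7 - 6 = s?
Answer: -85/3234 ≈ -0.026283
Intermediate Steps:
M(s, w) = 42 + 7*s
t(W) = -51/W
(t(-4*7)*10)/M(-105, -3) = (-51/((-4*7))*10)/(42 + 7*(-105)) = (-51/(-28)*10)/(42 - 735) = (-51*(-1/28)*10)/(-693) = ((51/28)*10)*(-1/693) = (255/14)*(-1/693) = -85/3234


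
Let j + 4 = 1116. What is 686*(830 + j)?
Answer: 1332212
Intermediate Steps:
j = 1112 (j = -4 + 1116 = 1112)
686*(830 + j) = 686*(830 + 1112) = 686*1942 = 1332212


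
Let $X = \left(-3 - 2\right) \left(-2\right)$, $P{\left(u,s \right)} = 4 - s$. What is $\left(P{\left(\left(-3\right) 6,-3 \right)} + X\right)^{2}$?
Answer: $289$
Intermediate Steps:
$X = 10$ ($X = \left(-5\right) \left(-2\right) = 10$)
$\left(P{\left(\left(-3\right) 6,-3 \right)} + X\right)^{2} = \left(\left(4 - -3\right) + 10\right)^{2} = \left(\left(4 + 3\right) + 10\right)^{2} = \left(7 + 10\right)^{2} = 17^{2} = 289$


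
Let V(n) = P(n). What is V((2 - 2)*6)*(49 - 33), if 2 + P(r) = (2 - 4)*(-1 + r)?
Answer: 0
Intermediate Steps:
P(r) = -2*r (P(r) = -2 + (2 - 4)*(-1 + r) = -2 - 2*(-1 + r) = -2 + (2 - 2*r) = -2*r)
V(n) = -2*n
V((2 - 2)*6)*(49 - 33) = (-2*(2 - 2)*6)*(49 - 33) = -0*6*16 = -2*0*16 = 0*16 = 0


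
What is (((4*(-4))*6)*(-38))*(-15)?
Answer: -54720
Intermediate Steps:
(((4*(-4))*6)*(-38))*(-15) = (-16*6*(-38))*(-15) = -96*(-38)*(-15) = 3648*(-15) = -54720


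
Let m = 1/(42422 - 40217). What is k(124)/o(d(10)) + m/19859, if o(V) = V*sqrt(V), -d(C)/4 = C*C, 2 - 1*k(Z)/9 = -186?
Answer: 1/43789095 + 423*I/2000 ≈ 2.2837e-8 + 0.2115*I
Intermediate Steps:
k(Z) = 1692 (k(Z) = 18 - 9*(-186) = 18 + 1674 = 1692)
m = 1/2205 ≈ 0.00045351
d(C) = -4*C**2 (d(C) = -4*C*C = -4*C**2)
o(V) = V**(3/2)
k(124)/o(d(10)) + m/19859 = 1692/((-4*10**2)**(3/2)) + (1/2205)/19859 = 1692/((-4*100)**(3/2)) + (1/2205)*(1/19859) = 1692/((-400)**(3/2)) + 1/43789095 = 1692/((-8000*I)) + 1/43789095 = 1692*(I/8000) + 1/43789095 = 423*I/2000 + 1/43789095 = 1/43789095 + 423*I/2000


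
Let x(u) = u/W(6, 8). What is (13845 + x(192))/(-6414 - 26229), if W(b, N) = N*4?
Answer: -171/403 ≈ -0.42432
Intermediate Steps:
W(b, N) = 4*N
x(u) = u/32 (x(u) = u/((4*8)) = u/32)
(13845 + x(192))/(-6414 - 26229) = (13845 + (1/32)*192)/(-6414 - 26229) = (13845 + 6)/(-32643) = 13851*(-1/32643) = -171/403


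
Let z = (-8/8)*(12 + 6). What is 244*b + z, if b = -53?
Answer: -12950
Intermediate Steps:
z = -18 (z = -8*1/8*18 = -1*18 = -18)
244*b + z = 244*(-53) - 18 = -12932 - 18 = -12950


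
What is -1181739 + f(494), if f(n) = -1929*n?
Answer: -2134665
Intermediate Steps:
-1181739 + f(494) = -1181739 - 1929*494 = -1181739 - 952926 = -2134665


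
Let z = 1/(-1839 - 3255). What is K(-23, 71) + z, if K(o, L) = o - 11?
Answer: -173197/5094 ≈ -34.000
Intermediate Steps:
z = -1/5094 (z = 1/(-5094) = -1/5094 ≈ -0.00019631)
K(o, L) = -11 + o
K(-23, 71) + z = (-11 - 23) - 1/5094 = -34 - 1/5094 = -173197/5094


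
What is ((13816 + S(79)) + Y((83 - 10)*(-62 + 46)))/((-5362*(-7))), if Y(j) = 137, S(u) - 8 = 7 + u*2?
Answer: 1009/2681 ≈ 0.37635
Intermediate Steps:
S(u) = 15 + 2*u (S(u) = 8 + (7 + u*2) = 8 + (7 + 2*u) = 15 + 2*u)
((13816 + S(79)) + Y((83 - 10)*(-62 + 46)))/((-5362*(-7))) = ((13816 + (15 + 2*79)) + 137)/((-5362*(-7))) = ((13816 + (15 + 158)) + 137)/37534 = ((13816 + 173) + 137)*(1/37534) = (13989 + 137)*(1/37534) = 14126*(1/37534) = 1009/2681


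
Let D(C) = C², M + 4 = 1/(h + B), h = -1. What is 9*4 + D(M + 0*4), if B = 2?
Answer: 45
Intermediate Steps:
M = -3 (M = -4 + 1/(-1 + 2) = -4 + 1/1 = -4 + 1 = -3)
9*4 + D(M + 0*4) = 9*4 + (-3 + 0*4)² = 36 + (-3 + 0)² = 36 + (-3)² = 36 + 9 = 45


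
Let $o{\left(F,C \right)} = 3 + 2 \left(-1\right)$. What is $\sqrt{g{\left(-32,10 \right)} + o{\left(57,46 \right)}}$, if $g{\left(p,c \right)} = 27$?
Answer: $2 \sqrt{7} \approx 5.2915$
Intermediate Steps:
$o{\left(F,C \right)} = 1$ ($o{\left(F,C \right)} = 3 - 2 = 1$)
$\sqrt{g{\left(-32,10 \right)} + o{\left(57,46 \right)}} = \sqrt{27 + 1} = \sqrt{28} = 2 \sqrt{7}$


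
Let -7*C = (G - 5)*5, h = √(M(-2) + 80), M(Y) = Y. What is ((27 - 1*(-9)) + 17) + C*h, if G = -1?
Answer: 53 + 30*√78/7 ≈ 90.850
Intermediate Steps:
h = √78 (h = √(-2 + 80) = √78 ≈ 8.8318)
C = 30/7 (C = -(-1 - 5)*5/7 = -(-6)*5/7 = -⅐*(-30) = 30/7 ≈ 4.2857)
((27 - 1*(-9)) + 17) + C*h = ((27 - 1*(-9)) + 17) + 30*√78/7 = ((27 + 9) + 17) + 30*√78/7 = (36 + 17) + 30*√78/7 = 53 + 30*√78/7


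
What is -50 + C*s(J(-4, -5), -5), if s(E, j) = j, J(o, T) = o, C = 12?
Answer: -110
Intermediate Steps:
-50 + C*s(J(-4, -5), -5) = -50 + 12*(-5) = -50 - 60 = -110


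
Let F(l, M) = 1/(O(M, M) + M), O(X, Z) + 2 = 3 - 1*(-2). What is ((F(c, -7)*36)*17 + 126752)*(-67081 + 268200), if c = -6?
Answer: 25461464281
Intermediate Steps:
O(X, Z) = 3 (O(X, Z) = -2 + (3 - 1*(-2)) = -2 + (3 + 2) = -2 + 5 = 3)
F(l, M) = 1/(3 + M)
((F(c, -7)*36)*17 + 126752)*(-67081 + 268200) = ((36/(3 - 7))*17 + 126752)*(-67081 + 268200) = ((36/(-4))*17 + 126752)*201119 = (-¼*36*17 + 126752)*201119 = (-9*17 + 126752)*201119 = (-153 + 126752)*201119 = 126599*201119 = 25461464281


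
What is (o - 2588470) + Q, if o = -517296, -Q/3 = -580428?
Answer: -1364482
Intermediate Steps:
Q = 1741284 (Q = -3*(-580428) = 1741284)
(o - 2588470) + Q = (-517296 - 2588470) + 1741284 = -3105766 + 1741284 = -1364482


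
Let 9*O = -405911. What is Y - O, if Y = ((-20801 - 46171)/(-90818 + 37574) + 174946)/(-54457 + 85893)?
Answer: 6291563811611/139481532 ≈ 45107.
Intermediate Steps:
Y = 776240983/139481532 (Y = (-66972/(-53244) + 174946)/31436 = (-66972*(-1/53244) + 174946)*(1/31436) = (5581/4437 + 174946)*(1/31436) = (776240983/4437)*(1/31436) = 776240983/139481532 ≈ 5.5652)
O = -405911/9 (O = (⅑)*(-405911) = -405911/9 ≈ -45101.)
Y - O = 776240983/139481532 - 1*(-405911/9) = 776240983/139481532 + 405911/9 = 6291563811611/139481532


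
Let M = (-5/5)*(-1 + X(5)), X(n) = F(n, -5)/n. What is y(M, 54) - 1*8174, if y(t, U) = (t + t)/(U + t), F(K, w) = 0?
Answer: -449568/55 ≈ -8174.0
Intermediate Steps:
X(n) = 0 (X(n) = 0/n = 0)
M = 1 (M = (-5/5)*(-1 + 0) = -5*1/5*(-1) = -1*(-1) = 1)
y(t, U) = 2*t/(U + t) (y(t, U) = (2*t)/(U + t) = 2*t/(U + t))
y(M, 54) - 1*8174 = 2*1/(54 + 1) - 1*8174 = 2*1/55 - 8174 = 2*1*(1/55) - 8174 = 2/55 - 8174 = -449568/55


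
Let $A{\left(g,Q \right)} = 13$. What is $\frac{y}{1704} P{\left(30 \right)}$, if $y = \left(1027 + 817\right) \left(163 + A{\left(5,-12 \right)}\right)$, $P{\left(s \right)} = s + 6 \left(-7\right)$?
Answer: $- \frac{162272}{71} \approx -2285.5$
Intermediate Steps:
$P{\left(s \right)} = -42 + s$ ($P{\left(s \right)} = s - 42 = -42 + s$)
$y = 324544$ ($y = \left(1027 + 817\right) \left(163 + 13\right) = 1844 \cdot 176 = 324544$)
$\frac{y}{1704} P{\left(30 \right)} = \frac{324544}{1704} \left(-42 + 30\right) = 324544 \cdot \frac{1}{1704} \left(-12\right) = \frac{40568}{213} \left(-12\right) = - \frac{162272}{71}$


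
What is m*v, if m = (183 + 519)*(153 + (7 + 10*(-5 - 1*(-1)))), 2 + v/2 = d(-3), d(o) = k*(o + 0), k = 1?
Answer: -842400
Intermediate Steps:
d(o) = o (d(o) = 1*(o + 0) = 1*o = o)
v = -10 (v = -4 + 2*(-3) = -4 - 6 = -10)
m = 84240 (m = 702*(153 + (7 + 10*(-5 + 1))) = 702*(153 + (7 + 10*(-4))) = 702*(153 + (7 - 40)) = 702*(153 - 33) = 702*120 = 84240)
m*v = 84240*(-10) = -842400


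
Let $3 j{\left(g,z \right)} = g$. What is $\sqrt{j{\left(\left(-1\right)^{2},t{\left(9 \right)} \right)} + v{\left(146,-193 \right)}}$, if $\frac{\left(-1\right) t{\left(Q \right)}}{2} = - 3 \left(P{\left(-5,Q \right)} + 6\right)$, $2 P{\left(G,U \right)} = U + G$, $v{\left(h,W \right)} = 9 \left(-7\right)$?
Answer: $\frac{2 i \sqrt{141}}{3} \approx 7.9162 i$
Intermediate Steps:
$v{\left(h,W \right)} = -63$
$P{\left(G,U \right)} = \frac{G}{2} + \frac{U}{2}$ ($P{\left(G,U \right)} = \frac{U + G}{2} = \frac{G + U}{2} = \frac{G}{2} + \frac{U}{2}$)
$t{\left(Q \right)} = 21 + 3 Q$ ($t{\left(Q \right)} = - 2 \left(- 3 \left(\left(\frac{1}{2} \left(-5\right) + \frac{Q}{2}\right) + 6\right)\right) = - 2 \left(- 3 \left(\left(- \frac{5}{2} + \frac{Q}{2}\right) + 6\right)\right) = - 2 \left(- 3 \left(\frac{7}{2} + \frac{Q}{2}\right)\right) = - 2 \left(- \frac{21}{2} - \frac{3 Q}{2}\right) = 21 + 3 Q$)
$j{\left(g,z \right)} = \frac{g}{3}$
$\sqrt{j{\left(\left(-1\right)^{2},t{\left(9 \right)} \right)} + v{\left(146,-193 \right)}} = \sqrt{\frac{\left(-1\right)^{2}}{3} - 63} = \sqrt{\frac{1}{3} \cdot 1 - 63} = \sqrt{\frac{1}{3} - 63} = \sqrt{- \frac{188}{3}} = \frac{2 i \sqrt{141}}{3}$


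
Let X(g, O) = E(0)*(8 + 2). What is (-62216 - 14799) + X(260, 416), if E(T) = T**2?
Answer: -77015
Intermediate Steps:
X(g, O) = 0 (X(g, O) = 0**2*(8 + 2) = 0*10 = 0)
(-62216 - 14799) + X(260, 416) = (-62216 - 14799) + 0 = -77015 + 0 = -77015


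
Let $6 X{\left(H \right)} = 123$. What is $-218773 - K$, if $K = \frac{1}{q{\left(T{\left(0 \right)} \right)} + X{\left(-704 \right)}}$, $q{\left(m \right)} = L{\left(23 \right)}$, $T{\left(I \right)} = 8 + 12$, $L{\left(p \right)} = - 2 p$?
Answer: $- \frac{11157421}{51} \approx -2.1877 \cdot 10^{5}$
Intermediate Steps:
$X{\left(H \right)} = \frac{41}{2}$ ($X{\left(H \right)} = \frac{1}{6} \cdot 123 = \frac{41}{2}$)
$T{\left(I \right)} = 20$
$q{\left(m \right)} = -46$ ($q{\left(m \right)} = \left(-2\right) 23 = -46$)
$K = - \frac{2}{51}$ ($K = \frac{1}{-46 + \frac{41}{2}} = \frac{1}{- \frac{51}{2}} = - \frac{2}{51} \approx -0.039216$)
$-218773 - K = -218773 - - \frac{2}{51} = -218773 + \frac{2}{51} = - \frac{11157421}{51}$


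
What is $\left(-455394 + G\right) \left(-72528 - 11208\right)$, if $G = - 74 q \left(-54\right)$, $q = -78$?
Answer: $64232378352$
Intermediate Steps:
$G = -311688$ ($G = \left(-74\right) \left(-78\right) \left(-54\right) = 5772 \left(-54\right) = -311688$)
$\left(-455394 + G\right) \left(-72528 - 11208\right) = \left(-455394 - 311688\right) \left(-72528 - 11208\right) = \left(-767082\right) \left(-83736\right) = 64232378352$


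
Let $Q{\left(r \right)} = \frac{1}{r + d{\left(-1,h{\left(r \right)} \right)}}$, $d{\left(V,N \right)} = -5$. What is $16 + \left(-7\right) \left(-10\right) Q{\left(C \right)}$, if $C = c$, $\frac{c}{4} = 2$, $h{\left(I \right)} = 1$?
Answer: $\frac{118}{3} \approx 39.333$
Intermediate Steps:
$c = 8$ ($c = 4 \cdot 2 = 8$)
$C = 8$
$Q{\left(r \right)} = \frac{1}{-5 + r}$ ($Q{\left(r \right)} = \frac{1}{r - 5} = \frac{1}{-5 + r}$)
$16 + \left(-7\right) \left(-10\right) Q{\left(C \right)} = 16 + \frac{\left(-7\right) \left(-10\right)}{-5 + 8} = 16 + \frac{70}{3} = \frac{118}{3}$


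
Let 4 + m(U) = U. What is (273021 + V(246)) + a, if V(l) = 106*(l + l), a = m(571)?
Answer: 325740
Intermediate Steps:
m(U) = -4 + U
a = 567 (a = -4 + 571 = 567)
V(l) = 212*l (V(l) = 106*(2*l) = 212*l)
(273021 + V(246)) + a = (273021 + 212*246) + 567 = (273021 + 52152) + 567 = 325173 + 567 = 325740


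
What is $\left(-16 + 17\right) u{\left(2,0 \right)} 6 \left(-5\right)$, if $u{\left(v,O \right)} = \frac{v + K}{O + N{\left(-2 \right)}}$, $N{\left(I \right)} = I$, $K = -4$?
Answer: $-30$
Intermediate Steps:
$u{\left(v,O \right)} = \frac{-4 + v}{-2 + O}$ ($u{\left(v,O \right)} = \frac{v - 4}{O - 2} = \frac{-4 + v}{-2 + O}$)
$\left(-16 + 17\right) u{\left(2,0 \right)} 6 \left(-5\right) = \left(-16 + 17\right) \frac{-4 + 2}{-2 + 0} \cdot 6 \left(-5\right) = 1 \frac{1}{-2} \left(-2\right) 6 \left(-5\right) = 1 \left(- \frac{1}{2}\right) \left(-2\right) 6 \left(-5\right) = 1 \cdot 1 \cdot 6 \left(-5\right) = 1 \cdot 6 \left(-5\right) = 1 \left(-30\right) = -30$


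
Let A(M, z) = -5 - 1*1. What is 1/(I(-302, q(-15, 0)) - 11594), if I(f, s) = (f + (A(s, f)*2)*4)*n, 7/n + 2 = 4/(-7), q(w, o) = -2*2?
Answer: -9/95771 ≈ -9.3974e-5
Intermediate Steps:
A(M, z) = -6 (A(M, z) = -5 - 1 = -6)
q(w, o) = -4
n = -49/18 (n = 7/(-2 + 4/(-7)) = 7/(-2 + 4*(-1/7)) = 7/(-2 - 4/7) = 7/(-18/7) = 7*(-7/18) = -49/18 ≈ -2.7222)
I(f, s) = 392/3 - 49*f/18 (I(f, s) = (f - 6*2*4)*(-49/18) = (f - 12*4)*(-49/18) = (f - 48)*(-49/18) = (-48 + f)*(-49/18) = 392/3 - 49*f/18)
1/(I(-302, q(-15, 0)) - 11594) = 1/((392/3 - 49/18*(-302)) - 11594) = 1/((392/3 + 7399/9) - 11594) = 1/(8575/9 - 11594) = 1/(-95771/9) = -9/95771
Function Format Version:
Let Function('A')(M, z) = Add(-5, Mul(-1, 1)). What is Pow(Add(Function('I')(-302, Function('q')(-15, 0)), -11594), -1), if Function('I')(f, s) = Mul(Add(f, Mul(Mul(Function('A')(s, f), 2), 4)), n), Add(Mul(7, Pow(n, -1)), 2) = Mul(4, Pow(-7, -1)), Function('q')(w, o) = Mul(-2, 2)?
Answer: Rational(-9, 95771) ≈ -9.3974e-5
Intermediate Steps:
Function('A')(M, z) = -6 (Function('A')(M, z) = Add(-5, -1) = -6)
Function('q')(w, o) = -4
n = Rational(-49, 18) (n = Mul(7, Pow(Add(-2, Mul(4, Pow(-7, -1))), -1)) = Mul(7, Pow(Add(-2, Mul(4, Rational(-1, 7))), -1)) = Mul(7, Pow(Add(-2, Rational(-4, 7)), -1)) = Mul(7, Pow(Rational(-18, 7), -1)) = Mul(7, Rational(-7, 18)) = Rational(-49, 18) ≈ -2.7222)
Function('I')(f, s) = Add(Rational(392, 3), Mul(Rational(-49, 18), f)) (Function('I')(f, s) = Mul(Add(f, Mul(Mul(-6, 2), 4)), Rational(-49, 18)) = Mul(Add(f, Mul(-12, 4)), Rational(-49, 18)) = Mul(Add(f, -48), Rational(-49, 18)) = Mul(Add(-48, f), Rational(-49, 18)) = Add(Rational(392, 3), Mul(Rational(-49, 18), f)))
Pow(Add(Function('I')(-302, Function('q')(-15, 0)), -11594), -1) = Pow(Add(Add(Rational(392, 3), Mul(Rational(-49, 18), -302)), -11594), -1) = Pow(Add(Add(Rational(392, 3), Rational(7399, 9)), -11594), -1) = Pow(Add(Rational(8575, 9), -11594), -1) = Pow(Rational(-95771, 9), -1) = Rational(-9, 95771)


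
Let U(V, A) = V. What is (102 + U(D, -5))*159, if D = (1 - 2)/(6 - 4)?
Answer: 32277/2 ≈ 16139.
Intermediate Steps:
D = -1/2 ≈ -0.50000
(102 + U(D, -5))*159 = (102 - 1/2)*159 = (203/2)*159 = 32277/2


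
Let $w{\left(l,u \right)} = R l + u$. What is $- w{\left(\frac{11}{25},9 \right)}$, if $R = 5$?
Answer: $- \frac{56}{5} \approx -11.2$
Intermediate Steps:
$w{\left(l,u \right)} = u + 5 l$ ($w{\left(l,u \right)} = 5 l + u = u + 5 l$)
$- w{\left(\frac{11}{25},9 \right)} = - (9 + 5 \cdot \frac{11}{25}) = - (9 + \frac{11}{5}) = \left(-1\right) \frac{56}{5} = - \frac{56}{5}$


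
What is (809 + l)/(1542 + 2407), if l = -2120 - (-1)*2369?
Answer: 1058/3949 ≈ 0.26792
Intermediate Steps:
l = 249 (l = -2120 - 1*(-2369) = -2120 + 2369 = 249)
(809 + l)/(1542 + 2407) = (809 + 249)/(1542 + 2407) = 1058/3949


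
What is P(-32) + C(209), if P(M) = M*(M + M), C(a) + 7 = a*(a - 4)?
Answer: 44886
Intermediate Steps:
C(a) = -7 + a*(-4 + a) (C(a) = -7 + a*(a - 4) = -7 + a*(-4 + a))
P(M) = 2*M**2 (P(M) = M*(2*M) = 2*M**2)
P(-32) + C(209) = 2*(-32)**2 + (-7 + 209**2 - 4*209) = 2*1024 + (-7 + 43681 - 836) = 2048 + 42838 = 44886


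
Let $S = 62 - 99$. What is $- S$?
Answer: $37$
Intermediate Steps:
$S = -37$
$- S = \left(-1\right) \left(-37\right) = 37$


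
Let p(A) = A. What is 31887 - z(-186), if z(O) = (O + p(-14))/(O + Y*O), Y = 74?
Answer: 8896469/279 ≈ 31887.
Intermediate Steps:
z(O) = (-14 + O)/(75*O) (z(O) = (O - 14)/(O + 74*O) = (-14 + O)/((75*O)) = (-14 + O)*(1/(75*O)) = (-14 + O)/(75*O))
31887 - z(-186) = 31887 - (-14 - 186)/(75*(-186)) = 31887 - (-1)*(-200)/(75*186) = 31887 - 1*4/279 = 31887 - 4/279 = 8896469/279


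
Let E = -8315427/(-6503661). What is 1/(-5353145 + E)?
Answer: -2167887/11605010682806 ≈ -1.8681e-7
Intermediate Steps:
E = 2771809/2167887 (E = -8315427*(-1/6503661) = 2771809/2167887 ≈ 1.2786)
1/(-5353145 + E) = 1/(-5353145 + 2771809/2167887) = 1/(-11605010682806/2167887) = -2167887/11605010682806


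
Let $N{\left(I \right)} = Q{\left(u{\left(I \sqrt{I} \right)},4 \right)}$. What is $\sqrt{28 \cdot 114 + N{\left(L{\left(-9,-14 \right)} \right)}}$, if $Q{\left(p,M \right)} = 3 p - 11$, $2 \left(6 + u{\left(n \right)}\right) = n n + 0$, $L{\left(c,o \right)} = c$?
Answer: $\frac{\sqrt{8278}}{2} \approx 45.492$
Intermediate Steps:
$u{\left(n \right)} = -6 + \frac{n^{2}}{2}$ ($u{\left(n \right)} = -6 + \frac{n n + 0}{2} = -6 + \frac{n^{2} + 0}{2} = -6 + \frac{n^{2}}{2}$)
$Q{\left(p,M \right)} = -11 + 3 p$
$N{\left(I \right)} = -29 + \frac{3 I^{3}}{2}$ ($N{\left(I \right)} = -11 + 3 \left(-6 + \frac{\left(I \sqrt{I}\right)^{2}}{2}\right) = -11 + 3 \left(-6 + \frac{\left(I^{\frac{3}{2}}\right)^{2}}{2}\right) = -11 + 3 \left(-6 + \frac{I^{3}}{2}\right) = -11 + \left(-18 + \frac{3 I^{3}}{2}\right) = -29 + \frac{3 I^{3}}{2}$)
$\sqrt{28 \cdot 114 + N{\left(L{\left(-9,-14 \right)} \right)}} = \sqrt{28 \cdot 114 + \left(-29 + \frac{3 \left(-9\right)^{3}}{2}\right)} = \sqrt{3192 + \left(-29 + \frac{3}{2} \left(-729\right)\right)} = \sqrt{3192 - \frac{2245}{2}} = \sqrt{\frac{4139}{2}} = \frac{\sqrt{8278}}{2}$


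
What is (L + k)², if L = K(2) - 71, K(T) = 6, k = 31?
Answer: 1156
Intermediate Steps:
L = -65 (L = 6 - 71 = -65)
(L + k)² = (-65 + 31)² = (-34)² = 1156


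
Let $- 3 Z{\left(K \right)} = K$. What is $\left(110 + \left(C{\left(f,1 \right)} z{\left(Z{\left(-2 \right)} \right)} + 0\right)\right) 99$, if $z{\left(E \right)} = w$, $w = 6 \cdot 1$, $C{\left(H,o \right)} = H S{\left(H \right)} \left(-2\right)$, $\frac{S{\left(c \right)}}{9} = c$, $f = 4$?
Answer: $-160182$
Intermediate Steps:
$S{\left(c \right)} = 9 c$
$Z{\left(K \right)} = - \frac{K}{3}$
$C{\left(H,o \right)} = - 18 H^{2}$ ($C{\left(H,o \right)} = H 9 H \left(-2\right) = 9 H^{2} \left(-2\right) = - 18 H^{2}$)
$w = 6$
$z{\left(E \right)} = 6$
$\left(110 + \left(C{\left(f,1 \right)} z{\left(Z{\left(-2 \right)} \right)} + 0\right)\right) 99 = \left(110 + \left(- 18 \cdot 4^{2} \cdot 6 + 0\right)\right) 99 = \left(110 + \left(\left(-18\right) 16 \cdot 6 + 0\right)\right) 99 = \left(110 + \left(\left(-288\right) 6 + 0\right)\right) 99 = \left(110 + \left(-1728 + 0\right)\right) 99 = \left(110 - 1728\right) 99 = \left(-1618\right) 99 = -160182$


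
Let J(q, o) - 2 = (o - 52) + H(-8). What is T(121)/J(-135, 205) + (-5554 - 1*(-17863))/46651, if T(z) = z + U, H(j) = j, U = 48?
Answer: 881222/623427 ≈ 1.4135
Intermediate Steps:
T(z) = 48 + z (T(z) = z + 48 = 48 + z)
J(q, o) = -58 + o (J(q, o) = 2 + ((o - 52) - 8) = 2 + ((-52 + o) - 8) = 2 + (-60 + o) = -58 + o)
T(121)/J(-135, 205) + (-5554 - 1*(-17863))/46651 = (48 + 121)/(-58 + 205) + (-5554 - 1*(-17863))/46651 = 169/147 + (-5554 + 17863)*(1/46651) = 169*(1/147) + 12309*(1/46651) = 169/147 + 1119/4241 = 881222/623427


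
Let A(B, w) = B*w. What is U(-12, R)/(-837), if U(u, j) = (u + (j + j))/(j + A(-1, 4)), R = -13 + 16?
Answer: -2/279 ≈ -0.0071685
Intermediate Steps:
R = 3
U(u, j) = (u + 2*j)/(-4 + j) (U(u, j) = (u + (j + j))/(j - 1*4) = (u + 2*j)/(j - 4) = (u + 2*j)/(-4 + j))
U(-12, R)/(-837) = ((-12 + 2*3)/(-4 + 3))/(-837) = ((-12 + 6)/(-1))*(-1/837) = -1*(-6)*(-1/837) = 6*(-1/837) = -2/279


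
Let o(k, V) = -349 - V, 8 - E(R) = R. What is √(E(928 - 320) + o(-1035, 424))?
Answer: I*√1373 ≈ 37.054*I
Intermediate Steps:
E(R) = 8 - R
√(E(928 - 320) + o(-1035, 424)) = √((8 - (928 - 320)) + (-349 - 1*424)) = √((8 - 1*608) + (-349 - 424)) = √((8 - 608) - 773) = √(-600 - 773) = √(-1373) = I*√1373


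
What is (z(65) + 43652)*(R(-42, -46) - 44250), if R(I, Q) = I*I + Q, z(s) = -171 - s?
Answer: -1846569312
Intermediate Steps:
R(I, Q) = Q + I² (R(I, Q) = I² + Q = Q + I²)
(z(65) + 43652)*(R(-42, -46) - 44250) = ((-171 - 1*65) + 43652)*((-46 + (-42)²) - 44250) = ((-171 - 65) + 43652)*((-46 + 1764) - 44250) = (-236 + 43652)*(1718 - 44250) = 43416*(-42532) = -1846569312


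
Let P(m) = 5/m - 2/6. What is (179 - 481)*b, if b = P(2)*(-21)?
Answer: 13741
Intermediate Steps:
P(m) = -⅓ + 5/m (P(m) = 5/m - 2*⅙ = 5/m - ⅓ = -⅓ + 5/m)
b = -91/2 (b = ((⅓)*(15 - 1*2)/2)*(-21) = ((⅓)*(½)*(15 - 2))*(-21) = ((⅓)*(½)*13)*(-21) = (13/6)*(-21) = -91/2 ≈ -45.500)
(179 - 481)*b = (179 - 481)*(-91/2) = -302*(-91/2) = 13741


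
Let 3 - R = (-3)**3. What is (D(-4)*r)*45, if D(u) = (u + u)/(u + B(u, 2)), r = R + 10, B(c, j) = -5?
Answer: 1600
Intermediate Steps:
R = 30 (R = 3 - 1*(-3)**3 = 3 - 1*(-27) = 3 + 27 = 30)
r = 40 (r = 30 + 10 = 40)
D(u) = 2*u/(-5 + u) (D(u) = (u + u)/(u - 5) = (2*u)/(-5 + u) = 2*u/(-5 + u))
(D(-4)*r)*45 = ((2*(-4)/(-5 - 4))*40)*45 = ((2*(-4)/(-9))*40)*45 = ((2*(-4)*(-1/9))*40)*45 = ((8/9)*40)*45 = (320/9)*45 = 1600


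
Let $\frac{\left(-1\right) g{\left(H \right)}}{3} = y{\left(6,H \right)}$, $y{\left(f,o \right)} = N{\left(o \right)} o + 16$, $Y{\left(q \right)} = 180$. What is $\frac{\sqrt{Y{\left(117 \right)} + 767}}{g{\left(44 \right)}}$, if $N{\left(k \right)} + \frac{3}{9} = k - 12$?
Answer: $- \frac{\sqrt{947}}{4228} \approx -0.0072785$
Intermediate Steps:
$N{\left(k \right)} = - \frac{37}{3} + k$ ($N{\left(k \right)} = - \frac{1}{3} + \left(k - 12\right) = - \frac{1}{3} + \left(-12 + k\right) = - \frac{37}{3} + k$)
$y{\left(f,o \right)} = 16 + o \left(- \frac{37}{3} + o\right)$ ($y{\left(f,o \right)} = \left(- \frac{37}{3} + o\right) o + 16 = o \left(- \frac{37}{3} + o\right) + 16 = 16 + o \left(- \frac{37}{3} + o\right)$)
$g{\left(H \right)} = -48 - H \left(-37 + 3 H\right)$ ($g{\left(H \right)} = - 3 \left(16 + \frac{H \left(-37 + 3 H\right)}{3}\right) = -48 - H \left(-37 + 3 H\right)$)
$\frac{\sqrt{Y{\left(117 \right)} + 767}}{g{\left(44 \right)}} = \frac{\sqrt{180 + 767}}{-48 - 44 \left(-37 + 3 \cdot 44\right)} = \frac{\sqrt{947}}{-48 - 44 \left(-37 + 132\right)} = \frac{\sqrt{947}}{-48 - 44 \cdot 95} = \frac{\sqrt{947}}{-48 - 4180} = \frac{\sqrt{947}}{-4228} = \sqrt{947} \left(- \frac{1}{4228}\right) = - \frac{\sqrt{947}}{4228}$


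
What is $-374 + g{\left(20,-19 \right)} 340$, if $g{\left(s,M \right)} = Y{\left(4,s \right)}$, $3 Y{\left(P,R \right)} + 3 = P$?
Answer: $- \frac{782}{3} \approx -260.67$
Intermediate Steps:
$Y{\left(P,R \right)} = -1 + \frac{P}{3}$
$g{\left(s,M \right)} = \frac{1}{3}$ ($g{\left(s,M \right)} = -1 + \frac{1}{3} \cdot 4 = -1 + \frac{4}{3} = \frac{1}{3}$)
$-374 + g{\left(20,-19 \right)} 340 = -374 + \frac{1}{3} \cdot 340 = -374 + \frac{340}{3} = - \frac{782}{3}$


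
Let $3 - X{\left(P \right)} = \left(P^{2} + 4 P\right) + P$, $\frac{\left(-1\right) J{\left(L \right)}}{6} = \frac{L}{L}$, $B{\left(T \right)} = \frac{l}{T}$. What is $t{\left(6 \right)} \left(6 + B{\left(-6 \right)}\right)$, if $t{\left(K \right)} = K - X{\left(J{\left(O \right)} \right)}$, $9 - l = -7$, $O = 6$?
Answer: $30$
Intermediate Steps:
$l = 16$ ($l = 9 - -7 = 9 + 7 = 16$)
$B{\left(T \right)} = \frac{16}{T}$
$J{\left(L \right)} = -6$ ($J{\left(L \right)} = - 6 \frac{L}{L} = \left(-6\right) 1 = -6$)
$X{\left(P \right)} = 3 - P^{2} - 5 P$ ($X{\left(P \right)} = 3 - \left(\left(P^{2} + 4 P\right) + P\right) = 3 - \left(P^{2} + 5 P\right) = 3 - P^{2} - 5 P$)
$t{\left(K \right)} = 3 + K$ ($t{\left(K \right)} = K - \left(3 - \left(-6\right)^{2} - -30\right) = K - \left(3 - 36 + 30\right) = K - -3 = K + 3 = 3 + K$)
$t{\left(6 \right)} \left(6 + B{\left(-6 \right)}\right) = \left(3 + 6\right) \left(6 + \frac{16}{-6}\right) = 9 \left(6 + 16 \left(- \frac{1}{6}\right)\right) = 9 \left(6 - \frac{8}{3}\right) = 9 \cdot \frac{10}{3} = 30$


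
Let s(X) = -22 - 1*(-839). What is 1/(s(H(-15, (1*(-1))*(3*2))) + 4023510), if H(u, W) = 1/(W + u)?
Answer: 1/4024327 ≈ 2.4849e-7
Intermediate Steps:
s(X) = 817 (s(X) = -22 + 839 = 817)
1/(s(H(-15, (1*(-1))*(3*2))) + 4023510) = 1/(817 + 4023510) = 1/4024327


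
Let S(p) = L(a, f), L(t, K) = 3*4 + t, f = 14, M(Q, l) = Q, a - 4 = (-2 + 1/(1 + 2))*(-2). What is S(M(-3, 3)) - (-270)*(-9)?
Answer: -7232/3 ≈ -2410.7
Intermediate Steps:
a = 22/3 (a = 4 + (-2 + 1/(1 + 2))*(-2) = 4 + (-2 + 1/3)*(-2) = 4 + (-2 + ⅓)*(-2) = 4 - 5/3*(-2) = 4 + 10/3 = 22/3 ≈ 7.3333)
L(t, K) = 12 + t
S(p) = 58/3 (S(p) = 12 + 22/3 = 58/3)
S(M(-3, 3)) - (-270)*(-9) = 58/3 - (-270)*(-9) = 58/3 - 1*2430 = 58/3 - 2430 = -7232/3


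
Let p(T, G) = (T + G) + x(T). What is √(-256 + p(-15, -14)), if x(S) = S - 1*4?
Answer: 4*I*√19 ≈ 17.436*I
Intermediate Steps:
x(S) = -4 + S (x(S) = S - 4 = -4 + S)
p(T, G) = -4 + G + 2*T (p(T, G) = (T + G) + (-4 + T) = (G + T) + (-4 + T) = -4 + G + 2*T)
√(-256 + p(-15, -14)) = √(-256 + (-4 - 14 + 2*(-15))) = √(-256 + (-4 - 14 - 30)) = √(-256 - 48) = √(-304) = 4*I*√19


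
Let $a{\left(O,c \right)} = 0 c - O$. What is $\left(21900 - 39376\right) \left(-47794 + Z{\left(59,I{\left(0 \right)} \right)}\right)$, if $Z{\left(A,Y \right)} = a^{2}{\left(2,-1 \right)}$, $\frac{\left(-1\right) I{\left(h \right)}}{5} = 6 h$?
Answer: $835178040$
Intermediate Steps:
$I{\left(h \right)} = - 30 h$ ($I{\left(h \right)} = - 5 \cdot 6 h = - 30 h$)
$a{\left(O,c \right)} = - O$ ($a{\left(O,c \right)} = 0 - O = - O$)
$Z{\left(A,Y \right)} = 4$ ($Z{\left(A,Y \right)} = \left(\left(-1\right) 2\right)^{2} = \left(-2\right)^{2} = 4$)
$\left(21900 - 39376\right) \left(-47794 + Z{\left(59,I{\left(0 \right)} \right)}\right) = \left(21900 - 39376\right) \left(-47794 + 4\right) = \left(-17476\right) \left(-47790\right) = 835178040$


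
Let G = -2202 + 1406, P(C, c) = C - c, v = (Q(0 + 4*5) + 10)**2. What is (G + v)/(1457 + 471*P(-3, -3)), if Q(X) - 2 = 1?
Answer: -627/1457 ≈ -0.43034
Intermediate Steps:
Q(X) = 3 (Q(X) = 2 + 1 = 3)
v = 169 (v = (3 + 10)**2 = 13**2 = 169)
G = -796
(G + v)/(1457 + 471*P(-3, -3)) = (-796 + 169)/(1457 + 471*(-3 - 1*(-3))) = -627/(1457 + 471*(-3 + 3)) = -627/(1457 + 471*0) = -627/(1457 + 0) = -627/1457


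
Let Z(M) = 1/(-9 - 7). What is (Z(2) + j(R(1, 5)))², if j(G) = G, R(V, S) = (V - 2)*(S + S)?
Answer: 25921/256 ≈ 101.25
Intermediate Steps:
Z(M) = -1/16 (Z(M) = 1/(-16) = -1/16)
R(V, S) = 2*S*(-2 + V) (R(V, S) = (-2 + V)*(2*S) = 2*S*(-2 + V))
(Z(2) + j(R(1, 5)))² = (-1/16 + 2*5*(-2 + 1))² = (-1/16 + 2*5*(-1))² = (-1/16 - 10)² = (-161/16)² = 25921/256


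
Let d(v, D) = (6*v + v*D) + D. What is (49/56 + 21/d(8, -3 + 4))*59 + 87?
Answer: 24375/152 ≈ 160.36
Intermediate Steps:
d(v, D) = D + 6*v + D*v (d(v, D) = (6*v + D*v) + D = D + 6*v + D*v)
(49/56 + 21/d(8, -3 + 4))*59 + 87 = (49/56 + 21/((-3 + 4) + 6*8 + (-3 + 4)*8))*59 + 87 = (49*(1/56) + 21/(1 + 48 + 1*8))*59 + 87 = (7/8 + 21/(1 + 48 + 8))*59 + 87 = (7/8 + 21/57)*59 + 87 = (7/8 + 21*(1/57))*59 + 87 = (7/8 + 7/19)*59 + 87 = (189/152)*59 + 87 = 11151/152 + 87 = 24375/152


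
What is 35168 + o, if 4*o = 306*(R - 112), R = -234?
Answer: 8699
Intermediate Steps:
o = -26469 (o = (306*(-234 - 112))/4 = (306*(-346))/4 = (¼)*(-105876) = -26469)
35168 + o = 35168 - 26469 = 8699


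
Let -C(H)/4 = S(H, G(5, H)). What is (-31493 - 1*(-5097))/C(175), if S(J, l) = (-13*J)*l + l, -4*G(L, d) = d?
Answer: 13198/198975 ≈ 0.066330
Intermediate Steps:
G(L, d) = -d/4
S(J, l) = l - 13*J*l (S(J, l) = -13*J*l + l = l - 13*J*l)
C(H) = H*(1 - 13*H) (C(H) = -4*(-H/4)*(1 - 13*H) = -(-1)*H*(1 - 13*H) = H*(1 - 13*H))
(-31493 - 1*(-5097))/C(175) = (-31493 - 1*(-5097))/((175*(1 - 13*175))) = (-31493 + 5097)/((175*(1 - 2275))) = -26396/(175*(-2274)) = -26396/(-397950) = -26396*(-1/397950) = 13198/198975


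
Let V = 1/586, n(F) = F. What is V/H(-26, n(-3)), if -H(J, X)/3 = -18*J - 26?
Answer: -1/777036 ≈ -1.2869e-6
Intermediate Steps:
H(J, X) = 78 + 54*J (H(J, X) = -3*(-18*J - 26) = -3*(-26 - 18*J) = 78 + 54*J)
V = 1/586 ≈ 0.0017065
V/H(-26, n(-3)) = 1/(586*(78 + 54*(-26))) = 1/(586*(78 - 1404)) = (1/586)/(-1326) = (1/586)*(-1/1326) = -1/777036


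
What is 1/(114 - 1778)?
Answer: -1/1664 ≈ -0.00060096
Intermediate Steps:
1/(114 - 1778) = 1/(-1664) = -1/1664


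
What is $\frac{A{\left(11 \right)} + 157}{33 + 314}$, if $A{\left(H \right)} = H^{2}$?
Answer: $\frac{278}{347} \approx 0.80115$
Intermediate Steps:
$\frac{A{\left(11 \right)} + 157}{33 + 314} = \frac{11^{2} + 157}{33 + 314} = \frac{121 + 157}{347} = 278 \cdot \frac{1}{347} = \frac{278}{347}$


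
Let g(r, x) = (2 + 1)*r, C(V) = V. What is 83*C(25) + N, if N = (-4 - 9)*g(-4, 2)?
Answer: 2231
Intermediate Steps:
g(r, x) = 3*r
N = 156 (N = (-4 - 9)*(3*(-4)) = -13*(-12) = 156)
83*C(25) + N = 83*25 + 156 = 2075 + 156 = 2231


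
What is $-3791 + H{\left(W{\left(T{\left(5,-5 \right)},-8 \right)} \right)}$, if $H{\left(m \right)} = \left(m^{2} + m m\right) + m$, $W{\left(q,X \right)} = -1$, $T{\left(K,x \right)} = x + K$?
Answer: $-3790$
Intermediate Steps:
$T{\left(K,x \right)} = K + x$
$H{\left(m \right)} = m + 2 m^{2}$ ($H{\left(m \right)} = \left(m^{2} + m^{2}\right) + m = 2 m^{2} + m = m + 2 m^{2}$)
$-3791 + H{\left(W{\left(T{\left(5,-5 \right)},-8 \right)} \right)} = -3791 - \left(1 + 2 \left(-1\right)\right) = -3791 - \left(1 - 2\right) = -3791 - -1 = -3791 + 1 = -3790$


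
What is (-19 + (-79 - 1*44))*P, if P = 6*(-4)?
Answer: 3408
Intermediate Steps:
P = -24
(-19 + (-79 - 1*44))*P = (-19 + (-79 - 1*44))*(-24) = (-19 + (-79 - 44))*(-24) = (-19 - 123)*(-24) = -142*(-24) = 3408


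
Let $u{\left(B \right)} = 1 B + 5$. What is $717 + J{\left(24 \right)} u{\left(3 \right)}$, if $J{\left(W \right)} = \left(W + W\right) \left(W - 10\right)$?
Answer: $6093$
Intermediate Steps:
$J{\left(W \right)} = 2 W \left(-10 + W\right)$
$u{\left(B \right)} = 5 + B$ ($u{\left(B \right)} = B + 5 = 5 + B$)
$717 + J{\left(24 \right)} u{\left(3 \right)} = 717 + 2 \cdot 24 \left(-10 + 24\right) \left(5 + 3\right) = 717 + 2 \cdot 24 \cdot 14 \cdot 8 = 717 + 672 \cdot 8 = 717 + 5376 = 6093$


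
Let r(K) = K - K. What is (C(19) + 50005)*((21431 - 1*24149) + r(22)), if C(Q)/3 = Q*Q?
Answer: -138857184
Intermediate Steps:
C(Q) = 3*Q² (C(Q) = 3*(Q*Q) = 3*Q²)
r(K) = 0
(C(19) + 50005)*((21431 - 1*24149) + r(22)) = (3*19² + 50005)*((21431 - 1*24149) + 0) = (3*361 + 50005)*((21431 - 24149) + 0) = (1083 + 50005)*(-2718 + 0) = 51088*(-2718) = -138857184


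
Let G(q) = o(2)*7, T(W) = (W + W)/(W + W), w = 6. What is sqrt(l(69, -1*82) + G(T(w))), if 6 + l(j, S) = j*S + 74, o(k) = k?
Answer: 2*I*sqrt(1394) ≈ 74.673*I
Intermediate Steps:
T(W) = 1 (T(W) = (2*W)/((2*W)) = (2*W)*(1/(2*W)) = 1)
G(q) = 14 (G(q) = 2*7 = 14)
l(j, S) = 68 + S*j (l(j, S) = -6 + (j*S + 74) = -6 + (S*j + 74) = -6 + (74 + S*j) = 68 + S*j)
sqrt(l(69, -1*82) + G(T(w))) = sqrt((68 - 1*82*69) + 14) = sqrt((68 - 82*69) + 14) = sqrt((68 - 5658) + 14) = sqrt(-5590 + 14) = sqrt(-5576) = 2*I*sqrt(1394)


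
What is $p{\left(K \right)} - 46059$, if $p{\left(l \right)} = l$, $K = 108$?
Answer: $-45951$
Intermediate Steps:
$p{\left(K \right)} - 46059 = 108 - 46059 = -45951$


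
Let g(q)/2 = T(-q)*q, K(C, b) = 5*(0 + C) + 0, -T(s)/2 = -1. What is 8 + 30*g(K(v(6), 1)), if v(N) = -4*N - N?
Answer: -17992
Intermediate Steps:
T(s) = 2 (T(s) = -2*(-1) = 2)
v(N) = -5*N
K(C, b) = 5*C (K(C, b) = 5*C + 0 = 5*C)
g(q) = 4*q (g(q) = 2*(2*q) = 4*q)
8 + 30*g(K(v(6), 1)) = 8 + 30*(4*(5*(-5*6))) = 8 + 30*(4*(5*(-30))) = 8 + 30*(4*(-150)) = 8 + 30*(-600) = 8 - 18000 = -17992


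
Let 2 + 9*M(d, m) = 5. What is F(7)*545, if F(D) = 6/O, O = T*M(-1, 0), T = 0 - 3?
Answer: -3270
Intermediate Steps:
M(d, m) = 1/3 (M(d, m) = -2/9 + (1/9)*5 = -2/9 + 5/9 = 1/3)
T = -3
O = -1 (O = -3*1/3 = -1)
F(D) = -6 (F(D) = 6/(-1) = 6*(-1) = -6)
F(7)*545 = -6*545 = -3270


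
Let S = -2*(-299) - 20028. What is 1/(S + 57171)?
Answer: 1/37741 ≈ 2.6496e-5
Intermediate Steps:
S = -19430 (S = 598 - 20028 = -19430)
1/(S + 57171) = 1/(-19430 + 57171) = 1/37741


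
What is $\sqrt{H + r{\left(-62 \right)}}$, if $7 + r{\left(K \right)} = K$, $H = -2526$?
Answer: $i \sqrt{2595} \approx 50.941 i$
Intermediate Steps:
$r{\left(K \right)} = -7 + K$
$\sqrt{H + r{\left(-62 \right)}} = \sqrt{-2526 - 69} = \sqrt{-2595} = i \sqrt{2595}$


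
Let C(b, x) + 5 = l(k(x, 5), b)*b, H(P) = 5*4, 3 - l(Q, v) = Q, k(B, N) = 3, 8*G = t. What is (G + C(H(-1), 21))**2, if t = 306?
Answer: 17689/16 ≈ 1105.6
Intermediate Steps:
G = 153/4 (G = (1/8)*306 = 153/4 ≈ 38.250)
l(Q, v) = 3 - Q
H(P) = 20
C(b, x) = -5 (C(b, x) = -5 + (3 - 1*3)*b = -5 + (3 - 3)*b = -5 + 0*b = -5 + 0 = -5)
(G + C(H(-1), 21))**2 = (153/4 - 5)**2 = (133/4)**2 = 17689/16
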